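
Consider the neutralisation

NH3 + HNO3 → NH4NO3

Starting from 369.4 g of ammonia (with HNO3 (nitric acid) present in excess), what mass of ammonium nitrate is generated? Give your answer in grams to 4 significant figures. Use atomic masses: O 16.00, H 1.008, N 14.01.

M(NH3) = 14.01 + 3(1.008) = 17.034 g/mol.
M(NH4NO3) = 2(14.01) + 4(1.008) + 3(16.00) = 80.052 g/mol.
n(NH3) = 369.40 g / 17.034 g/mol = 21.686 mol.
From the equation the NH3:NH4NO3 mole ratio is 1:1, so n(NH4NO3) = 21.686 × 1/1 = 21.686 mol.
Mass of NH4NO3 = 21.686 mol × 80.052 g/mol = 1736.0 g.

1736 g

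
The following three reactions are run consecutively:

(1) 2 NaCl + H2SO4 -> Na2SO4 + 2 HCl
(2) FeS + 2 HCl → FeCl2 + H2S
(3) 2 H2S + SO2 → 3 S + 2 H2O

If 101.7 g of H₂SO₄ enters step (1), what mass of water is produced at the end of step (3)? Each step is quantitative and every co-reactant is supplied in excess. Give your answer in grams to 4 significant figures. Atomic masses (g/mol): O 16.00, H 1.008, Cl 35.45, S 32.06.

18.68 g

M(H2SO4) = 2(1.008) + 32.06 + 4(16.00) = 98.076 g/mol.
M(H2O) = 2(1.008) + 16.00 = 18.016 g/mol.
n(H2SO4) = 101.7 / 98.076 = 1.0370 mol.
Reaction (1): H2SO4→HCl ratio 1:2 ⇒ n(HCl) = 2.0739 mol.
Reaction (2): HCl→H2S ratio 2:1 ⇒ n(H2S) = 1.0370 mol.
Reaction (3): H2S→H2O ratio 2:2 ⇒ n(H2O) = 1.0370 mol.
Mass of H2O = 1.0370 × 18.016 = 18.682 g.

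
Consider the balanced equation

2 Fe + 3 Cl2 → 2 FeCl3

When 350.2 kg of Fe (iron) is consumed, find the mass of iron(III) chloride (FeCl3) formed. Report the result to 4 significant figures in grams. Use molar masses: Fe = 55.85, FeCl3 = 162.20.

1017000 g

Convert: 350.2 kg = 350200 g.
n(Fe) = 350200 g / 55.85 g/mol = 6270.4 mol.
From the equation the Fe:FeCl3 mole ratio is 2:2, so n(FeCl3) = 6270.4 × 2/2 = 6270.4 mol.
Mass of FeCl3 = 6270.4 mol × 162.20 g/mol = 1.0171 × 10^6 g.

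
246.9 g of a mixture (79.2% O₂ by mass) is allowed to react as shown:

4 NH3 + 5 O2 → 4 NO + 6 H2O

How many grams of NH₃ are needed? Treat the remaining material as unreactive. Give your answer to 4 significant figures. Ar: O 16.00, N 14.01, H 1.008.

83.27 g

Mass of pure O2 = 246.9 g × 0.792 = 195.54 g.
M(O2) = 2(16.00) = 32.00 g/mol.
M(NH3) = 14.01 + 3(1.008) = 17.034 g/mol.
n(O2) = 195.54 g / 32.00 g/mol = 6.1108 mol.
From the equation the O2:NH3 mole ratio is 5:4, so n(NH3) = 6.1108 × 4/5 = 4.8886 mol.
Mass of NH3 = 4.8886 mol × 17.034 g/mol = 83.273 g.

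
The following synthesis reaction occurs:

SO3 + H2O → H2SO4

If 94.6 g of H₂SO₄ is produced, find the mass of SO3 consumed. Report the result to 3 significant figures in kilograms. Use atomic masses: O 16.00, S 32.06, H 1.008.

0.0772 kg

M(H2SO4) = 2(1.008) + 32.06 + 4(16.00) = 98.076 g/mol.
M(SO3) = 32.06 + 3(16.00) = 80.06 g/mol.
n(H2SO4) = 94.60 g / 98.076 g/mol = 0.9646 mol.
From the equation the H2SO4:SO3 mole ratio is 1:1, so n(SO3) = 0.9646 × 1/1 = 0.9646 mol.
Mass of SO3 = 0.9646 mol × 80.06 g/mol = 77.22 g.
Converting to kg: 77.22 g = 0.0772 kg.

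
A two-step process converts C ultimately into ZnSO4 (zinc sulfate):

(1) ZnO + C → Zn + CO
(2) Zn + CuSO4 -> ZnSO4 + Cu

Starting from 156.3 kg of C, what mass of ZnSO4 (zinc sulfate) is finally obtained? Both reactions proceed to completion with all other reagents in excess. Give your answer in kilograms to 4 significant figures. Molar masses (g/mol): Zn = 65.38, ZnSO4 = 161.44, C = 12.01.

2101 kg

156.3 kg = 156300 g.
n(C) = 156300 / 12.01 = 13014 mol.
Step 1 gives a 1:1 ratio of C to Zn, so n(Zn) = 13014 mol.
In step 2 the Zn:ZnSO4 ratio is 1:1, so n(ZnSO4) = 13014 mol.
Mass of ZnSO4 = 13014 × 161.44 = 2.1010 × 10^6 g = 2101 kg.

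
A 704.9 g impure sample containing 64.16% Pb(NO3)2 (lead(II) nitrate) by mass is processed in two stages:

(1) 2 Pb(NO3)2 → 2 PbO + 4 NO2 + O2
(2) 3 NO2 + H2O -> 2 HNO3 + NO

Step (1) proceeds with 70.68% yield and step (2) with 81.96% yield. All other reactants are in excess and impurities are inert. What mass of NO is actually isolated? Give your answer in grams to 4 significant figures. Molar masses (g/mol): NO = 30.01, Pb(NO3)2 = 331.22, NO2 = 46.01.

Pure Pb(NO3)2 = 704.9 × 0.6416 = 452.26 g.
n(Pb(NO3)2) = 452.26 / 331.22 = 1.3654 mol.
Step 1 (Pb(NO3)2:NO2 = 2:4): theoretical n(NO2) = 2.7309 mol; at 70.68% yield, n(NO2) = 1.9302 mol.
Step 2 (NO2:NO = 3:1): theoretical n(NO) = 0.64340 mol, so theoretical mass = 0.64340 × 30.01 = 19.308 g.
At 81.96% yield, actual mass of NO = 19.308 × 0.8196 = 15.825 g.

15.83 g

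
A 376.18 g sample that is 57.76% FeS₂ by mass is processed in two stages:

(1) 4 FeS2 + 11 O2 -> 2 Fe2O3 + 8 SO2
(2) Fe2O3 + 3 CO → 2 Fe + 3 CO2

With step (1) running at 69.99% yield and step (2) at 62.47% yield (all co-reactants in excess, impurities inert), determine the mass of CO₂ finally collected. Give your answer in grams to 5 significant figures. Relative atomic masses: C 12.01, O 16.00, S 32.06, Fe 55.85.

Pure FeS2 = 376.18 × 0.5776 = 217.282 g.
M(FeS2) = 55.85 + 2(32.06) = 119.97 g/mol.
M(CO2) = 12.01 + 2(16.00) = 44.01 g/mol.
n(FeS2) = 217.282 / 119.97 = 1.81113 mol.
Step 1 (FeS2:Fe2O3 = 4:2): theoretical n(Fe2O3) = 0.905566 mol; at 69.99% yield, n(Fe2O3) = 0.633806 mol.
Step 2 (Fe2O3:CO2 = 1:3): theoretical n(CO2) = 1.90142 mol, so theoretical mass = 1.90142 × 44.01 = 83.6814 g.
At 62.47% yield, actual mass of CO2 = 83.6814 × 0.6247 = 52.2758 g.

52.276 g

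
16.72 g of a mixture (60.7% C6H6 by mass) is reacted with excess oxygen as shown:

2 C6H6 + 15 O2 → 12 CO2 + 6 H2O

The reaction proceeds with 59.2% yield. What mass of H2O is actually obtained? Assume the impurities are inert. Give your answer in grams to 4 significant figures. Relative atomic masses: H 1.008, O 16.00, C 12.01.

4.157 g

Pure C6H6 available = 16.72 g × 0.607 = 10.149 g.
M(C6H6) = 6(12.01) + 6(1.008) = 78.108 g/mol.
M(H2O) = 2(1.008) + 16.00 = 18.016 g/mol.
n(C6H6) = 10.149 g / 78.108 g/mol = 0.12994 mol.
From the equation the C6H6:H2O mole ratio is 2:6, so n(H2O) = 0.12994 × 6/2 = 0.38981 mol.
Mass of H2O = 0.38981 mol × 18.016 g/mol = 7.0228 g.
Actual mass collected = 7.0228 g × 0.592 = 4.1575 g.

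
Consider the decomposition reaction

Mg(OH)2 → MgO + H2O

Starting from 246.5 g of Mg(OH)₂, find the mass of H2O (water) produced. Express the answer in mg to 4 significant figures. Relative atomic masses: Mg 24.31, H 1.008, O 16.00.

76140 mg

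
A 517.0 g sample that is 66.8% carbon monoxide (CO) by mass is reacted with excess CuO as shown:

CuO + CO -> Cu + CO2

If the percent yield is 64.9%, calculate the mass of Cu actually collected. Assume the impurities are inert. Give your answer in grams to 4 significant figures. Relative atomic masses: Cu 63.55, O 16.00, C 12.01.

508.5 g

Pure CO available = 517.0 g × 0.668 = 345.36 g.
M(CO) = 12.01 + 16.00 = 28.01 g/mol.
M(Cu) = 63.55 g/mol.
n(CO) = 345.36 g / 28.01 g/mol = 12.330 mol.
From the equation the CO:Cu mole ratio is 1:1, so n(Cu) = 12.330 × 1/1 = 12.330 mol.
Mass of Cu = 12.330 mol × 63.55 g/mol = 783.55 g.
Actual mass collected = 783.55 g × 0.649 = 508.53 g.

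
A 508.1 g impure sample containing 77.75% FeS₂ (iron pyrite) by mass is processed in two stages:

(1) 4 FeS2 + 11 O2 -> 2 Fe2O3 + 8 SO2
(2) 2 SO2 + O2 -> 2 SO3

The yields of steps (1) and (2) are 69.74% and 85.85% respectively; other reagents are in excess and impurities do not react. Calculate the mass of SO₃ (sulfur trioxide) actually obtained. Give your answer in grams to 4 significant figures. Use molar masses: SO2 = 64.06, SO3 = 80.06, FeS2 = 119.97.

315.7 g

Pure FeS2 = 508.1 × 0.7775 = 395.05 g.
n(FeS2) = 395.05 / 119.97 = 3.2929 mol.
Step 1 (FeS2:SO2 = 4:8): theoretical n(SO2) = 6.5858 mol; at 69.74% yield, n(SO2) = 4.5929 mol.
Step 2 (SO2:SO3 = 2:2): theoretical n(SO3) = 4.5929 mol, so theoretical mass = 4.5929 × 80.06 = 367.71 g.
At 85.85% yield, actual mass of SO3 = 367.71 × 0.8585 = 315.68 g.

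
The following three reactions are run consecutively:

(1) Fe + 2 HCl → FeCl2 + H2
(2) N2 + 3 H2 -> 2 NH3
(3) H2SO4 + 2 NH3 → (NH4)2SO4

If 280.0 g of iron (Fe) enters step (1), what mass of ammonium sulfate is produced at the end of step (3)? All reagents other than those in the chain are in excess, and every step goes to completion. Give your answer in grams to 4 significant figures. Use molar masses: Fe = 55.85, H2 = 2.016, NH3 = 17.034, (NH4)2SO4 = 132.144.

220.8 g

n(Fe) = 280.0 / 55.85 = 5.0134 mol.
Reaction (1): Fe→H2 ratio 1:1 ⇒ n(H2) = 5.0134 mol.
Reaction (2): H2→NH3 ratio 3:2 ⇒ n(NH3) = 3.3423 mol.
Reaction (3): NH3→(NH4)2SO4 ratio 2:1 ⇒ n((NH4)2SO4) = 1.6711 mol.
Mass of (NH4)2SO4 = 1.6711 × 132.144 = 220.83 g.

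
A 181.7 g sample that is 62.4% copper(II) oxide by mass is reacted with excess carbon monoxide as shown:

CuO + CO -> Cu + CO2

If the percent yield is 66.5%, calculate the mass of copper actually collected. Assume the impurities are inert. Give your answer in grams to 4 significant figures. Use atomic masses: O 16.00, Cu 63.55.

Pure CuO available = 181.7 g × 0.624 = 113.38 g.
M(CuO) = 63.55 + 16.00 = 79.55 g/mol.
M(Cu) = 63.55 g/mol.
n(CuO) = 113.38 g / 79.55 g/mol = 1.4253 mol.
From the equation the CuO:Cu mole ratio is 1:1, so n(Cu) = 1.4253 × 1/1 = 1.4253 mol.
Mass of Cu = 1.4253 mol × 63.55 g/mol = 90.576 g.
Actual mass collected = 90.576 g × 0.665 = 60.233 g.

60.23 g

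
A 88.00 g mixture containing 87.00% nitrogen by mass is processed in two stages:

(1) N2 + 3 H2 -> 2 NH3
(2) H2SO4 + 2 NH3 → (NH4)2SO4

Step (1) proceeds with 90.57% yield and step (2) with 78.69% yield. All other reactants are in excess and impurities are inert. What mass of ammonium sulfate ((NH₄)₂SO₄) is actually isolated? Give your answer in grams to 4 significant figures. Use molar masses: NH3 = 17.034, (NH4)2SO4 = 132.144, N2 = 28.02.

257.3 g

Pure N2 = 88.00 × 0.8700 = 76.560 g.
n(N2) = 76.560 / 28.02 = 2.7323 mol.
Step 1 (N2:NH3 = 1:2): theoretical n(NH3) = 5.4647 mol; at 90.57% yield, n(NH3) = 4.9493 mol.
Step 2 (NH3:(NH4)2SO4 = 2:1): theoretical n((NH4)2SO4) = 2.4747 mol, so theoretical mass = 2.4747 × 132.144 = 327.01 g.
At 78.69% yield, actual mass of (NH4)2SO4 = 327.01 × 0.7869 = 257.33 g.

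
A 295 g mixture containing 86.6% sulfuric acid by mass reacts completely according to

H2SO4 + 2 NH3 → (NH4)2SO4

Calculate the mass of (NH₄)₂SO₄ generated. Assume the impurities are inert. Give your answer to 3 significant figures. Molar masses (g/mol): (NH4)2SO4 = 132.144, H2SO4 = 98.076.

344 g

Mass of pure H2SO4 = 295 g × 0.866 = 255.5 g.
n(H2SO4) = 255.5 g / 98.076 g/mol = 2.605 mol.
From the equation the H2SO4:(NH4)2SO4 mole ratio is 1:1, so n((NH4)2SO4) = 2.605 × 1/1 = 2.605 mol.
Mass of (NH4)2SO4 = 2.605 mol × 132.144 g/mol = 344.2 g.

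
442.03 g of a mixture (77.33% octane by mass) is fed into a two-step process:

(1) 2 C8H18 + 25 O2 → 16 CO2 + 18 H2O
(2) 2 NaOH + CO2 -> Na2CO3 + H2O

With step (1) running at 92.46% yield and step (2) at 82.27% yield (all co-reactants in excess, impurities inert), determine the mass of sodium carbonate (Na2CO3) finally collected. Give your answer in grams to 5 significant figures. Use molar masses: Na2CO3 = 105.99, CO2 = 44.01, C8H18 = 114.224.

Pure C8H18 = 442.03 × 0.7733 = 341.822 g.
n(C8H18) = 341.822 / 114.224 = 2.99256 mol.
Step 1 (C8H18:CO2 = 2:16): theoretical n(CO2) = 23.9405 mol; at 92.46% yield, n(CO2) = 22.1353 mol.
Step 2 (CO2:Na2CO3 = 1:1): theoretical n(Na2CO3) = 22.1353 mol, so theoretical mass = 22.1353 × 105.99 = 2346.13 g.
At 82.27% yield, actual mass of Na2CO3 = 2346.13 × 0.8227 = 1930.16 g.

1930.2 g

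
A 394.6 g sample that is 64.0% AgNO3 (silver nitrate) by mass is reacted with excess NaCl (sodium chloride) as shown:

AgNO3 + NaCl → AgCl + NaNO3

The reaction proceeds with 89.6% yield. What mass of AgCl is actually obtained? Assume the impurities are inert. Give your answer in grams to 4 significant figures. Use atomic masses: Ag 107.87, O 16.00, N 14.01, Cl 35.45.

Pure AgNO3 available = 394.6 g × 0.640 = 252.54 g.
M(AgNO3) = 107.87 + 14.01 + 3(16.00) = 169.88 g/mol.
M(AgCl) = 107.87 + 35.45 = 143.32 g/mol.
n(AgNO3) = 252.54 g / 169.88 g/mol = 1.4866 mol.
From the equation the AgNO3:AgCl mole ratio is 1:1, so n(AgCl) = 1.4866 × 1/1 = 1.4866 mol.
Mass of AgCl = 1.4866 mol × 143.32 g/mol = 213.06 g.
Actual mass collected = 213.06 g × 0.896 = 190.90 g.

190.9 g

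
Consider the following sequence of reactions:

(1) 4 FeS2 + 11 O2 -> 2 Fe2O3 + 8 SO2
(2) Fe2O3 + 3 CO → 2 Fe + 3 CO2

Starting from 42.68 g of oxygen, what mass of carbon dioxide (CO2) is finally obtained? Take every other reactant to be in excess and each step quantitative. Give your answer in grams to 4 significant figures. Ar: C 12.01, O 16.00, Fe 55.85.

32.02 g

M(O2) = 2(16.00) = 32.00 g/mol.
M(CO2) = 12.01 + 2(16.00) = 44.01 g/mol.
n(O2) = 42.680 / 32.00 = 1.3337 mol.
Step 1 gives a 11:2 ratio of O2 to Fe2O3, so n(Fe2O3) = 0.24250 mol.
In step 2 the Fe2O3:CO2 ratio is 1:3, so n(CO2) = 0.72750 mol.
Mass of CO2 = 0.72750 × 44.01 = 32.017 g.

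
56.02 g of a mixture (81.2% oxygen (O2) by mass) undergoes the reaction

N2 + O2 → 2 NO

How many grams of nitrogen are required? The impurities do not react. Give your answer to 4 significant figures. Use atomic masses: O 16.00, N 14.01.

39.83 g

Mass of pure O2 = 56.02 g × 0.812 = 45.488 g.
M(O2) = 2(16.00) = 32.00 g/mol.
M(N2) = 2(14.01) = 28.02 g/mol.
n(O2) = 45.488 g / 32.00 g/mol = 1.4215 mol.
From the equation the O2:N2 mole ratio is 1:1, so n(N2) = 1.4215 × 1/1 = 1.4215 mol.
Mass of N2 = 1.4215 mol × 28.02 g/mol = 39.831 g.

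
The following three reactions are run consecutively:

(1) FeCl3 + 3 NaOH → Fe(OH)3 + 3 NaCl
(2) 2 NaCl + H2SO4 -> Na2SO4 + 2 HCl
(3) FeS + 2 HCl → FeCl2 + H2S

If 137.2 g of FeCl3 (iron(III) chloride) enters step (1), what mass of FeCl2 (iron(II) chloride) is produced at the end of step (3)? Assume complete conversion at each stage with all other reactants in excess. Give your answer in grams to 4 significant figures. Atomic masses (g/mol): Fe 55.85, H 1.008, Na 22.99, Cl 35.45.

M(FeCl3) = 55.85 + 3(35.45) = 162.20 g/mol.
M(FeCl2) = 55.85 + 2(35.45) = 126.75 g/mol.
n(FeCl3) = 137.2 / 162.20 = 0.84587 mol.
Reaction (1): FeCl3→NaCl ratio 1:3 ⇒ n(NaCl) = 2.5376 mol.
Reaction (2): NaCl→HCl ratio 2:2 ⇒ n(HCl) = 2.5376 mol.
Reaction (3): HCl→FeCl2 ratio 2:1 ⇒ n(FeCl2) = 1.2688 mol.
Mass of FeCl2 = 1.2688 × 126.75 = 160.82 g.

160.8 g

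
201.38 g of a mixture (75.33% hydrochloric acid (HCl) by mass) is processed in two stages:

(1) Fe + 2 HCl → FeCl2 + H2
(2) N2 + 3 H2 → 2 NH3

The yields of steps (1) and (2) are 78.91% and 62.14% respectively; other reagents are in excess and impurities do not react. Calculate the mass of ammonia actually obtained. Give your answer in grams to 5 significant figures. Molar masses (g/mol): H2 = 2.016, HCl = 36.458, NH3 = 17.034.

11.585 g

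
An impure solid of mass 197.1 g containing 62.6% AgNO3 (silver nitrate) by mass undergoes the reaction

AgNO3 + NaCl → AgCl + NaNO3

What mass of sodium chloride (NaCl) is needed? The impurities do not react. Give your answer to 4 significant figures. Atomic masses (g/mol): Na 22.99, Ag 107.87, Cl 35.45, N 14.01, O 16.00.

Mass of pure AgNO3 = 197.1 g × 0.626 = 123.38 g.
M(AgNO3) = 107.87 + 14.01 + 3(16.00) = 169.88 g/mol.
M(NaCl) = 22.99 + 35.45 = 58.44 g/mol.
n(AgNO3) = 123.38 g / 169.88 g/mol = 0.72630 mol.
From the equation the AgNO3:NaCl mole ratio is 1:1, so n(NaCl) = 0.72630 × 1/1 = 0.72630 mol.
Mass of NaCl = 0.72630 mol × 58.44 g/mol = 42.445 g.

42.45 g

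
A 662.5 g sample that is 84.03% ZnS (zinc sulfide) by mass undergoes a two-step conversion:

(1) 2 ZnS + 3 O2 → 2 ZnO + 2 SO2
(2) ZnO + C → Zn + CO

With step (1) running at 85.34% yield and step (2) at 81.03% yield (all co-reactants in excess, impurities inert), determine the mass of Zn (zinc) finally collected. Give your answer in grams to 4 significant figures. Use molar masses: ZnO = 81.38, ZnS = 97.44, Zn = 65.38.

Pure ZnS = 662.5 × 0.8403 = 556.70 g.
n(ZnS) = 556.70 / 97.44 = 5.7132 mol.
Step 1 (ZnS:ZnO = 2:2): theoretical n(ZnO) = 5.7132 mol; at 85.34% yield, n(ZnO) = 4.8757 mol.
Step 2 (ZnO:Zn = 1:1): theoretical n(Zn) = 4.8757 mol, so theoretical mass = 4.8757 × 65.38 = 318.77 g.
At 81.03% yield, actual mass of Zn = 318.77 × 0.8103 = 258.30 g.

258.3 g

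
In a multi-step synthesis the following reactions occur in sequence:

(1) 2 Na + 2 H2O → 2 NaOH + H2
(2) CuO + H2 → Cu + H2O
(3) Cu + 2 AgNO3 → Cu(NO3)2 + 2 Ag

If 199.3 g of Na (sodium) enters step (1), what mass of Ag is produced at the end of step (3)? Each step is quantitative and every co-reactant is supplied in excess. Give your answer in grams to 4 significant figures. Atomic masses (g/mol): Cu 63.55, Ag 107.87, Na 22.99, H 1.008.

M(Na) = 22.99 g/mol.
M(Ag) = 107.87 g/mol.
n(Na) = 199.3 / 22.99 = 8.6690 mol.
Reaction (1): Na→H2 ratio 2:1 ⇒ n(H2) = 4.3345 mol.
Reaction (2): H2→Cu ratio 1:1 ⇒ n(Cu) = 4.3345 mol.
Reaction (3): Cu→Ag ratio 1:2 ⇒ n(Ag) = 8.6690 mol.
Mass of Ag = 8.6690 × 107.87 = 935.12 g.

935.1 g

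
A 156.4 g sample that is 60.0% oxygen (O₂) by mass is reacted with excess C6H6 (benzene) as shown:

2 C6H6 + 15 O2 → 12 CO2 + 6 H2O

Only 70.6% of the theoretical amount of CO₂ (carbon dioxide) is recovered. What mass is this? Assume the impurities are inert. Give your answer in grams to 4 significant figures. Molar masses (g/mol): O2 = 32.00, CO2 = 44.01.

72.89 g

Pure O2 available = 156.4 g × 0.600 = 93.840 g.
n(O2) = 93.840 g / 32.00 g/mol = 2.9325 mol.
From the equation the O2:CO2 mole ratio is 15:12, so n(CO2) = 2.9325 × 12/15 = 2.3460 mol.
Mass of CO2 = 2.3460 mol × 44.01 g/mol = 103.25 g.
Actual mass collected = 103.25 g × 0.706 = 72.893 g.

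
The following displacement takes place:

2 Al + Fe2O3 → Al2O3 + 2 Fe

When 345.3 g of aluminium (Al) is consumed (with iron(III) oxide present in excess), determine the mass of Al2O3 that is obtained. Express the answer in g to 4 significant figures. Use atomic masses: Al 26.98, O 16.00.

652.5 g

M(Al) = 26.98 g/mol.
M(Al2O3) = 2(26.98) + 3(16.00) = 101.96 g/mol.
n(Al) = 345.30 g / 26.98 g/mol = 12.798 mol.
From the equation the Al:Al2O3 mole ratio is 2:1, so n(Al2O3) = 12.798 × 1/2 = 6.3992 mol.
Mass of Al2O3 = 6.3992 mol × 101.96 g/mol = 652.46 g.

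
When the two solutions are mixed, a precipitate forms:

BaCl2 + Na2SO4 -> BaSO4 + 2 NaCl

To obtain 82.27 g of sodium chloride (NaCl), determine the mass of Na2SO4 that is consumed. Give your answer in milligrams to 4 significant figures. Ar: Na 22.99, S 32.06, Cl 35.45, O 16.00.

99980 mg

M(NaCl) = 22.99 + 35.45 = 58.44 g/mol.
M(Na2SO4) = 2(22.99) + 32.06 + 4(16.00) = 142.04 g/mol.
n(NaCl) = 82.270 g / 58.44 g/mol = 1.4078 mol.
From the equation the NaCl:Na2SO4 mole ratio is 2:1, so n(Na2SO4) = 1.4078 × 1/2 = 0.70388 mol.
Mass of Na2SO4 = 0.70388 mol × 142.04 g/mol = 99.980 g.
Converting to mg: 99.980 g = 99980 mg.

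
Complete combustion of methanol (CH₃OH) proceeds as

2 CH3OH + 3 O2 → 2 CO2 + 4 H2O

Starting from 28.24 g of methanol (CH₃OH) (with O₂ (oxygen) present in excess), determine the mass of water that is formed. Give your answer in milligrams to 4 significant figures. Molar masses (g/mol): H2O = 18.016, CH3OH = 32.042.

31760 mg

n(CH3OH) = 28.240 g / 32.042 g/mol = 0.88134 mol.
From the equation the CH3OH:H2O mole ratio is 2:4, so n(H2O) = 0.88134 × 4/2 = 1.7627 mol.
Mass of H2O = 1.7627 mol × 18.016 g/mol = 31.757 g.
Converting to mg: 31.757 g = 31760 mg.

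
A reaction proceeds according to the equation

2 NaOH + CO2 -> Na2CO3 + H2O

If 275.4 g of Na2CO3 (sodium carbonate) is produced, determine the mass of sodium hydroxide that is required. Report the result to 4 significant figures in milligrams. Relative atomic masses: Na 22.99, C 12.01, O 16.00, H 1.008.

M(Na2CO3) = 2(22.99) + 12.01 + 3(16.00) = 105.99 g/mol.
M(NaOH) = 22.99 + 16.00 + 1.008 = 39.998 g/mol.
n(Na2CO3) = 275.40 g / 105.99 g/mol = 2.5984 mol.
From the equation the Na2CO3:NaOH mole ratio is 1:2, so n(NaOH) = 2.5984 × 2/1 = 5.1967 mol.
Mass of NaOH = 5.1967 mol × 39.998 g/mol = 207.86 g.
Converting to mg: 207.86 g = 207900 mg.

207900 mg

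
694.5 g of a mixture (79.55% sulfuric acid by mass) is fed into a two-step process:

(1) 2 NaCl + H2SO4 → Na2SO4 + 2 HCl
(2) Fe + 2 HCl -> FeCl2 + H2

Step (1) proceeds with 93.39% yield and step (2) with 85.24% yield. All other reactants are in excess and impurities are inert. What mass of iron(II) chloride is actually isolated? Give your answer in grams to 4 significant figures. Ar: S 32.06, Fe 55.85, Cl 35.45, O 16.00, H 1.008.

568.4 g

Pure H2SO4 = 694.5 × 0.7955 = 552.47 g.
M(H2SO4) = 2(1.008) + 32.06 + 4(16.00) = 98.076 g/mol.
M(FeCl2) = 55.85 + 2(35.45) = 126.75 g/mol.
n(H2SO4) = 552.47 / 98.076 = 5.6331 mol.
Step 1 (H2SO4:HCl = 1:2): theoretical n(HCl) = 11.266 mol; at 93.39% yield, n(HCl) = 10.522 mol.
Step 2 (HCl:FeCl2 = 2:1): theoretical n(FeCl2) = 5.2608 mol, so theoretical mass = 5.2608 × 126.75 = 666.80 g.
At 85.24% yield, actual mass of FeCl2 = 666.80 × 0.8524 = 568.38 g.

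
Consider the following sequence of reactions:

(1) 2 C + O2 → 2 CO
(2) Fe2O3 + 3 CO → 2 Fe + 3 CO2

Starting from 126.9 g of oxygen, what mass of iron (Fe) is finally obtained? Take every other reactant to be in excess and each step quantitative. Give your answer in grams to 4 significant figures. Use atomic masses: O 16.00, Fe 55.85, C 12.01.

M(O2) = 2(16.00) = 32.00 g/mol.
M(Fe) = 55.85 g/mol.
n(O2) = 126.90 / 32.00 = 3.9656 mol.
Step 1 gives a 1:2 ratio of O2 to CO, so n(CO) = 7.9313 mol.
In step 2 the CO:Fe ratio is 3:2, so n(Fe) = 5.2875 mol.
Mass of Fe = 5.2875 × 55.85 = 295.31 g.

295.3 g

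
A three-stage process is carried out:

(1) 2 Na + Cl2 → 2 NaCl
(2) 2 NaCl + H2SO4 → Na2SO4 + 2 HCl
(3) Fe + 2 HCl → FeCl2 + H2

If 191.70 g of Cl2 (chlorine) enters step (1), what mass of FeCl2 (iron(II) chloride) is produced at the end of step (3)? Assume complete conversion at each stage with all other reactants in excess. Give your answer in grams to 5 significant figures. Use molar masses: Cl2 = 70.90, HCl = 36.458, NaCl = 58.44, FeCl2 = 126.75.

342.71 g

n(Cl2) = 191.70 / 70.90 = 2.70381 mol.
Reaction (1): Cl2→NaCl ratio 1:2 ⇒ n(NaCl) = 5.40762 mol.
Reaction (2): NaCl→HCl ratio 2:2 ⇒ n(HCl) = 5.40762 mol.
Reaction (3): HCl→FeCl2 ratio 2:1 ⇒ n(FeCl2) = 2.70381 mol.
Mass of FeCl2 = 2.70381 × 126.75 = 342.708 g.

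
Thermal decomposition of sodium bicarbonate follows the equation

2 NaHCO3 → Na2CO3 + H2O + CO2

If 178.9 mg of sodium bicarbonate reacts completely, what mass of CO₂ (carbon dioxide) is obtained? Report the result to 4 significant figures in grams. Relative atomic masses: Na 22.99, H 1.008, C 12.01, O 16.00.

M(NaHCO3) = 22.99 + 1.008 + 12.01 + 3(16.00) = 84.008 g/mol.
M(CO2) = 12.01 + 2(16.00) = 44.01 g/mol.
Convert: 178.9 mg = 0.17890 g.
n(NaHCO3) = 0.17890 g / 84.008 g/mol = 0.0021296 mol.
From the equation the NaHCO3:CO2 mole ratio is 2:1, so n(CO2) = 0.0021296 × 1/2 = 0.0010648 mol.
Mass of CO2 = 0.0010648 mol × 44.01 g/mol = 0.046861 g.

0.04686 g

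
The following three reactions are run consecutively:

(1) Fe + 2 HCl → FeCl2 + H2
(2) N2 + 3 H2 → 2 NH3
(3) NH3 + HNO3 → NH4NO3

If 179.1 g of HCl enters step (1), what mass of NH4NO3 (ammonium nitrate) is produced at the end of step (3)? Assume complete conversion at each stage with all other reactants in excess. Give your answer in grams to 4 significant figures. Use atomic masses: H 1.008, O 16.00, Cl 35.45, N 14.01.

131.1 g

M(HCl) = 1.008 + 35.45 = 36.458 g/mol.
M(NH4NO3) = 2(14.01) + 4(1.008) + 3(16.00) = 80.052 g/mol.
n(HCl) = 179.1 / 36.458 = 4.9125 mol.
Reaction (1): HCl→H2 ratio 2:1 ⇒ n(H2) = 2.4563 mol.
Reaction (2): H2→NH3 ratio 3:2 ⇒ n(NH3) = 1.6375 mol.
Reaction (3): NH3→NH4NO3 ratio 1:1 ⇒ n(NH4NO3) = 1.6375 mol.
Mass of NH4NO3 = 1.6375 × 80.052 = 131.09 g.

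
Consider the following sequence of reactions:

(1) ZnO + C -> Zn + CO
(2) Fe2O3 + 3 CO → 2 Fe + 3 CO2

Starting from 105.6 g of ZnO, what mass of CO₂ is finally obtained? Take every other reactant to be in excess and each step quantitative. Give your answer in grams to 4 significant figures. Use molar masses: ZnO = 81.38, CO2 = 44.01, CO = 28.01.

n(ZnO) = 105.60 / 81.38 = 1.2976 mol.
Step 1 gives a 1:1 ratio of ZnO to CO, so n(CO) = 1.2976 mol.
In step 2 the CO:CO2 ratio is 3:3, so n(CO2) = 1.2976 mol.
Mass of CO2 = 1.2976 × 44.01 = 57.108 g.

57.11 g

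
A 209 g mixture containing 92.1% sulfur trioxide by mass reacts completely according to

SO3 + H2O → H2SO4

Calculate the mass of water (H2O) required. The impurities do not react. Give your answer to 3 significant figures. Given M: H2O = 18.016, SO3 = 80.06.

43.3 g

Mass of pure SO3 = 209 g × 0.921 = 192.5 g.
n(SO3) = 192.5 g / 80.06 g/mol = 2.404 mol.
From the equation the SO3:H2O mole ratio is 1:1, so n(H2O) = 2.404 × 1/1 = 2.404 mol.
Mass of H2O = 2.404 mol × 18.016 g/mol = 43.32 g.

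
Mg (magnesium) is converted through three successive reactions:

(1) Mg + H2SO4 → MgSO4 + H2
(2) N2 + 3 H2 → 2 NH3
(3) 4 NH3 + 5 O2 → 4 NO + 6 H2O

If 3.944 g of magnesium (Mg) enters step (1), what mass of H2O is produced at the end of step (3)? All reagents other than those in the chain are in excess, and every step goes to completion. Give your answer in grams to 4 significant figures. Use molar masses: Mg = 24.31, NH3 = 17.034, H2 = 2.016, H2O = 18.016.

n(Mg) = 3.944 / 24.31 = 0.16224 mol.
Reaction (1): Mg→H2 ratio 1:1 ⇒ n(H2) = 0.16224 mol.
Reaction (2): H2→NH3 ratio 3:2 ⇒ n(NH3) = 0.10816 mol.
Reaction (3): NH3→H2O ratio 4:6 ⇒ n(H2O) = 0.16224 mol.
Mass of H2O = 0.16224 × 18.016 = 2.9229 g.

2.923 g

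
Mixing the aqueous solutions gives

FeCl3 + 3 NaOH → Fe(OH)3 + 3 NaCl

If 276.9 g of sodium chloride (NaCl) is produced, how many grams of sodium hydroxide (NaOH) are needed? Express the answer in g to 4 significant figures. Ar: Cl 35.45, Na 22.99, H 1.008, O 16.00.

189.5 g

M(NaCl) = 22.99 + 35.45 = 58.44 g/mol.
M(NaOH) = 22.99 + 16.00 + 1.008 = 39.998 g/mol.
n(NaCl) = 276.90 g / 58.44 g/mol = 4.7382 mol.
From the equation the NaCl:NaOH mole ratio is 3:3, so n(NaOH) = 4.7382 × 3/3 = 4.7382 mol.
Mass of NaOH = 4.7382 mol × 39.998 g/mol = 189.52 g.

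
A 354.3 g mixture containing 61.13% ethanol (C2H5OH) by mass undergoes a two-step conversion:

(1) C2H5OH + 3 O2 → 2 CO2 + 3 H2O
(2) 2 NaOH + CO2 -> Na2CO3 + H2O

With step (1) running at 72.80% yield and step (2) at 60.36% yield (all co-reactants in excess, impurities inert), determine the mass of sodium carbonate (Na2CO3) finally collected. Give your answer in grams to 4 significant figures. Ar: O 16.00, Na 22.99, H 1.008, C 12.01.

437.9 g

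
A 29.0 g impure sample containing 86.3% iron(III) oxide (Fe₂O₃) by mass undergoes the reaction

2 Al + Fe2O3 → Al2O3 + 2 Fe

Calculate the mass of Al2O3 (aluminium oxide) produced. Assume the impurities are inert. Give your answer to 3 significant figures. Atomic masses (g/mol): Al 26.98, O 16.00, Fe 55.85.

16.0 g

Mass of pure Fe2O3 = 29.0 g × 0.863 = 25.03 g.
M(Fe2O3) = 2(55.85) + 3(16.00) = 159.70 g/mol.
M(Al2O3) = 2(26.98) + 3(16.00) = 101.96 g/mol.
n(Fe2O3) = 25.03 g / 159.70 g/mol = 0.1567 mol.
From the equation the Fe2O3:Al2O3 mole ratio is 1:1, so n(Al2O3) = 0.1567 × 1/1 = 0.1567 mol.
Mass of Al2O3 = 0.1567 mol × 101.96 g/mol = 15.98 g.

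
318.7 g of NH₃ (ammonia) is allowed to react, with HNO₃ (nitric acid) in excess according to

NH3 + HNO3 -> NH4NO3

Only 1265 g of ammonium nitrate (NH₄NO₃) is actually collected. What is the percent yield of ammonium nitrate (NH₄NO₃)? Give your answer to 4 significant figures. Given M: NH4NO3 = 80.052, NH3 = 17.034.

84.46 %

n(NH3) = 318.70 g / 17.034 g/mol = 18.710 mol.
From the equation the NH3:NH4NO3 mole ratio is 1:1, so n(NH4NO3) = 18.710 × 1/1 = 18.710 mol.
Mass of NH4NO3 = 18.710 mol × 80.052 g/mol = 1497.7 g.
This is the theoretical yield. Percent yield = 1265 g / 1497.7 g × 100% = 84.460%.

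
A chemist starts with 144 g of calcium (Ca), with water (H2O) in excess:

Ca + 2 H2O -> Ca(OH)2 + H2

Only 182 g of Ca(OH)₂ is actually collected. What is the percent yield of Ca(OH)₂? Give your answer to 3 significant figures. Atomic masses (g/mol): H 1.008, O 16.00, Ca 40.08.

68.4 %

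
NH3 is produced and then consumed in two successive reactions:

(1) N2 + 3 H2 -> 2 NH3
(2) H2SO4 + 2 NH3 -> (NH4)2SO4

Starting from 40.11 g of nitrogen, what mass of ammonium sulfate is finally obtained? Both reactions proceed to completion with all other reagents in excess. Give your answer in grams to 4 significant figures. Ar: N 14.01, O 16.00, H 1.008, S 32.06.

M(N2) = 2(14.01) = 28.02 g/mol.
M((NH4)2SO4) = 2(14.01) + 8(1.008) + 32.06 + 4(16.00) = 132.144 g/mol.
n(N2) = 40.110 / 28.02 = 1.4315 mol.
Step 1 gives a 1:2 ratio of N2 to NH3, so n(NH3) = 2.8630 mol.
In step 2 the NH3:(NH4)2SO4 ratio is 2:1, so n((NH4)2SO4) = 1.4315 mol.
Mass of (NH4)2SO4 = 1.4315 × 132.144 = 189.16 g.

189.2 g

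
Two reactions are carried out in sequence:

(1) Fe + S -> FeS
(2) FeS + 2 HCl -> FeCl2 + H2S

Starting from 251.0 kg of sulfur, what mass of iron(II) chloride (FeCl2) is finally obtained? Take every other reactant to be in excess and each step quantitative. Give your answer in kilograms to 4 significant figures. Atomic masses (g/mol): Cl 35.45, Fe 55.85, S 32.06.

992.3 kg

M(S) = 32.06 g/mol.
M(FeCl2) = 55.85 + 2(35.45) = 126.75 g/mol.
251.0 kg = 251000 g.
n(S) = 251000 / 32.06 = 7829.1 mol.
Step 1 gives a 1:1 ratio of S to FeS, so n(FeS) = 7829.1 mol.
In step 2 the FeS:FeCl2 ratio is 1:1, so n(FeCl2) = 7829.1 mol.
Mass of FeCl2 = 7829.1 × 126.75 = 992330 g = 992.3 kg.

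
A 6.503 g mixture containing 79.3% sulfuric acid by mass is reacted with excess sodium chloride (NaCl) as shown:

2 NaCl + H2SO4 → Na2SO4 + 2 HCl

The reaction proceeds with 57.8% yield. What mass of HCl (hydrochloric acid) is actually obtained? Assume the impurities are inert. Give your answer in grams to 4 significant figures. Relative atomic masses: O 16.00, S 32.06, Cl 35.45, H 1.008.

2.216 g

Pure H2SO4 available = 6.503 g × 0.793 = 5.1569 g.
M(H2SO4) = 2(1.008) + 32.06 + 4(16.00) = 98.076 g/mol.
M(HCl) = 1.008 + 35.45 = 36.458 g/mol.
n(H2SO4) = 5.1569 g / 98.076 g/mol = 0.052580 mol.
From the equation the H2SO4:HCl mole ratio is 1:2, so n(HCl) = 0.052580 × 2/1 = 0.10516 mol.
Mass of HCl = 0.10516 mol × 36.458 g/mol = 3.8340 g.
Actual mass collected = 3.8340 g × 0.578 = 2.2160 g.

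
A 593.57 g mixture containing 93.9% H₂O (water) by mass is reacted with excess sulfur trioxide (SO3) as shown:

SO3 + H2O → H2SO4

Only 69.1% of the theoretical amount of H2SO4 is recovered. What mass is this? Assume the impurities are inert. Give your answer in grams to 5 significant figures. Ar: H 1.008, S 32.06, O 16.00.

2096.6 g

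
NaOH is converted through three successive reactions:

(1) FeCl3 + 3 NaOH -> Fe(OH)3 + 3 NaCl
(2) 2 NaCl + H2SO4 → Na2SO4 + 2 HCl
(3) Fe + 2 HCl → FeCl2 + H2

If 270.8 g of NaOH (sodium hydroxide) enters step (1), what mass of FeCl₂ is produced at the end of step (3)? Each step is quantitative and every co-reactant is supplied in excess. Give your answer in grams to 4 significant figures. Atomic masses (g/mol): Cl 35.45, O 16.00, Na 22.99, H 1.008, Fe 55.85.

429.1 g

M(NaOH) = 22.99 + 16.00 + 1.008 = 39.998 g/mol.
M(FeCl2) = 55.85 + 2(35.45) = 126.75 g/mol.
n(NaOH) = 270.8 / 39.998 = 6.7703 mol.
Reaction (1): NaOH→NaCl ratio 3:3 ⇒ n(NaCl) = 6.7703 mol.
Reaction (2): NaCl→HCl ratio 2:2 ⇒ n(HCl) = 6.7703 mol.
Reaction (3): HCl→FeCl2 ratio 2:1 ⇒ n(FeCl2) = 3.3852 mol.
Mass of FeCl2 = 3.3852 × 126.75 = 429.07 g.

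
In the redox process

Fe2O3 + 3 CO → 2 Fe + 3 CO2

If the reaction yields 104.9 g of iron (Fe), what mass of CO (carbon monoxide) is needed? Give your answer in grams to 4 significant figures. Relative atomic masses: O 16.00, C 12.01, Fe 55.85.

78.91 g

M(Fe) = 55.85 g/mol.
M(CO) = 12.01 + 16.00 = 28.01 g/mol.
n(Fe) = 104.90 g / 55.85 g/mol = 1.8782 mol.
From the equation the Fe:CO mole ratio is 2:3, so n(CO) = 1.8782 × 3/2 = 2.8174 mol.
Mass of CO = 2.8174 mol × 28.01 g/mol = 78.914 g.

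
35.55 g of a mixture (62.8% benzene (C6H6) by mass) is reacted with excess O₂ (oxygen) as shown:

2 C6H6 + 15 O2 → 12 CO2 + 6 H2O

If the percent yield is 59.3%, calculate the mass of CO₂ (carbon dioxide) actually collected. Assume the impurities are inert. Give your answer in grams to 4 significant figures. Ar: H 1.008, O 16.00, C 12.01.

44.76 g

Pure C6H6 available = 35.55 g × 0.628 = 22.325 g.
M(C6H6) = 6(12.01) + 6(1.008) = 78.108 g/mol.
M(CO2) = 12.01 + 2(16.00) = 44.01 g/mol.
n(C6H6) = 22.325 g / 78.108 g/mol = 0.28583 mol.
From the equation the C6H6:CO2 mole ratio is 2:12, so n(CO2) = 0.28583 × 12/2 = 1.7150 mol.
Mass of CO2 = 1.7150 mol × 44.01 g/mol = 75.476 g.
Actual mass collected = 75.476 g × 0.593 = 44.757 g.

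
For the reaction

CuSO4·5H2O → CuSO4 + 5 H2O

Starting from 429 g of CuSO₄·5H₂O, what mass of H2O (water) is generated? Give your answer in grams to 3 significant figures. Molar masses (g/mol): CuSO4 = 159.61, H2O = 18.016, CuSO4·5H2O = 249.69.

155 g

n(CuSO4·5H2O) = 429.0 g / 249.69 g/mol = 1.718 mol.
From the equation the CuSO4·5H2O:H2O mole ratio is 1:5, so n(H2O) = 1.718 × 5/1 = 8.591 mol.
Mass of H2O = 8.591 mol × 18.016 g/mol = 154.8 g.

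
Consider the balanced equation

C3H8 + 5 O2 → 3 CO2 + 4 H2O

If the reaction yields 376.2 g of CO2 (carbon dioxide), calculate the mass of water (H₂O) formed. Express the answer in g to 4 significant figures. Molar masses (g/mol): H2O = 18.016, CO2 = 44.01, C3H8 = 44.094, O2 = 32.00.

n(CO2) = 376.20 g / 44.01 g/mol = 8.5481 mol.
From the equation the CO2:H2O mole ratio is 3:4, so n(H2O) = 8.5481 × 4/3 = 11.397 mol.
Mass of H2O = 11.397 mol × 18.016 g/mol = 205.34 g.

205.3 g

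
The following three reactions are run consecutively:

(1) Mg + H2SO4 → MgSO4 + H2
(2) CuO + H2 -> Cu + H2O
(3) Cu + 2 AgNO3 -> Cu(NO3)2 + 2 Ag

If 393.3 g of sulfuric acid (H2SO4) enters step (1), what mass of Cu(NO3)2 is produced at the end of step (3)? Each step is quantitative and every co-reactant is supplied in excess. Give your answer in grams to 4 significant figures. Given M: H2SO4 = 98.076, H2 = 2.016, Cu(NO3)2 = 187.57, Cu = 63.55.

752.2 g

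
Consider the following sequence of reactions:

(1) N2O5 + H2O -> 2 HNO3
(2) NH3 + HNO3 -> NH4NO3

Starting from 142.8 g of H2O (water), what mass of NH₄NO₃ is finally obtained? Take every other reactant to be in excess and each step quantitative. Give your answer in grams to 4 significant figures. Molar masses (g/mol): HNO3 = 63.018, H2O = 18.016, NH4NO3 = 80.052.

1269 g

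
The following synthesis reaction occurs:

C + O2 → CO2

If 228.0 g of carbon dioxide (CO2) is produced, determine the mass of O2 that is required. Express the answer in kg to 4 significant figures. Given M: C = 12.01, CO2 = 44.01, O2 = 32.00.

n(CO2) = 228.00 g / 44.01 g/mol = 5.1806 mol.
From the equation the CO2:O2 mole ratio is 1:1, so n(O2) = 5.1806 × 1/1 = 5.1806 mol.
Mass of O2 = 5.1806 mol × 32.00 g/mol = 165.78 g.
Converting to kg: 165.78 g = 0.1658 kg.

0.1658 kg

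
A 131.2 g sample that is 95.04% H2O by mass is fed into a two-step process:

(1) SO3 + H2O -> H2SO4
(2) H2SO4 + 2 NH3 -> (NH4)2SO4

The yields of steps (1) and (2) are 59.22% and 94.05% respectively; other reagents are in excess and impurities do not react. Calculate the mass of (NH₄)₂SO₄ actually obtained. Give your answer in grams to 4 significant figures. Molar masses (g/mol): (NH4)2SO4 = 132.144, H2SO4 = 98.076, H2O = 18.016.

509.4 g

Pure H2O = 131.2 × 0.9504 = 124.69 g.
n(H2O) = 124.69 / 18.016 = 6.9212 mol.
Step 1 (H2O:H2SO4 = 1:1): theoretical n(H2SO4) = 6.9212 mol; at 59.22% yield, n(H2SO4) = 4.0987 mol.
Step 2 (H2SO4:(NH4)2SO4 = 1:1): theoretical n((NH4)2SO4) = 4.0987 mol, so theoretical mass = 4.0987 × 132.144 = 541.62 g.
At 94.05% yield, actual mass of (NH4)2SO4 = 541.62 × 0.9405 = 509.40 g.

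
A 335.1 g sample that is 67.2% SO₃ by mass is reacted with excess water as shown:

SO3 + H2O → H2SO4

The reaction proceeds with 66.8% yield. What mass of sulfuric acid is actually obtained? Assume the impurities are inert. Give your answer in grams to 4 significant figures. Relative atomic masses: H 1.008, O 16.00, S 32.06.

Pure SO3 available = 335.1 g × 0.672 = 225.19 g.
M(SO3) = 32.06 + 3(16.00) = 80.06 g/mol.
M(H2SO4) = 2(1.008) + 32.06 + 4(16.00) = 98.076 g/mol.
n(SO3) = 225.19 g / 80.06 g/mol = 2.8127 mol.
From the equation the SO3:H2SO4 mole ratio is 1:1, so n(H2SO4) = 2.8127 × 1/1 = 2.8127 mol.
Mass of H2SO4 = 2.8127 mol × 98.076 g/mol = 275.86 g.
Actual mass collected = 275.86 g × 0.668 = 184.28 g.

184.3 g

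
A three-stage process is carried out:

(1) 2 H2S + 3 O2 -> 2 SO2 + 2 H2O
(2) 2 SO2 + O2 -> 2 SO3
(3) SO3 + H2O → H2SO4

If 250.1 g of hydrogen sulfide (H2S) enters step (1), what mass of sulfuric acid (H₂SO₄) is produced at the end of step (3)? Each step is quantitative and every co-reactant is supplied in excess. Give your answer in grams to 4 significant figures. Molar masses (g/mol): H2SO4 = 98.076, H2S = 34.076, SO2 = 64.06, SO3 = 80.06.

n(H2S) = 250.1 / 34.076 = 7.3395 mol.
Reaction (1): H2S→SO2 ratio 2:2 ⇒ n(SO2) = 7.3395 mol.
Reaction (2): SO2→SO3 ratio 2:2 ⇒ n(SO3) = 7.3395 mol.
Reaction (3): SO3→H2SO4 ratio 1:1 ⇒ n(H2SO4) = 7.3395 mol.
Mass of H2SO4 = 7.3395 × 98.076 = 719.83 g.

719.8 g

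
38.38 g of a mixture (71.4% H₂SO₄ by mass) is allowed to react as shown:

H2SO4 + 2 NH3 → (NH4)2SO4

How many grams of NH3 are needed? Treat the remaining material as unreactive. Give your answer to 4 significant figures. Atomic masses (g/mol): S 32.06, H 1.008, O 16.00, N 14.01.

Mass of pure H2SO4 = 38.38 g × 0.714 = 27.403 g.
M(H2SO4) = 2(1.008) + 32.06 + 4(16.00) = 98.076 g/mol.
M(NH3) = 14.01 + 3(1.008) = 17.034 g/mol.
n(H2SO4) = 27.403 g / 98.076 g/mol = 0.27941 mol.
From the equation the H2SO4:NH3 mole ratio is 1:2, so n(NH3) = 0.27941 × 2/1 = 0.55882 mol.
Mass of NH3 = 0.55882 mol × 17.034 g/mol = 9.5189 g.

9.519 g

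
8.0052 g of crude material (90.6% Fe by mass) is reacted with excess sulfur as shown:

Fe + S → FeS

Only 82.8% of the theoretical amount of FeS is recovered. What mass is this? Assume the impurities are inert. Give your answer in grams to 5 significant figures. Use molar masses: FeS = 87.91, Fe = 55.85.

Pure Fe available = 8.0052 g × 0.906 = 7.25271 g.
n(Fe) = 7.25271 g / 55.85 g/mol = 0.129861 mol.
From the equation the Fe:FeS mole ratio is 1:1, so n(FeS) = 0.129861 × 1/1 = 0.129861 mol.
Mass of FeS = 0.129861 mol × 87.91 g/mol = 11.4160 g.
Actual mass collected = 11.4160 g × 0.828 = 9.45248 g.

9.4525 g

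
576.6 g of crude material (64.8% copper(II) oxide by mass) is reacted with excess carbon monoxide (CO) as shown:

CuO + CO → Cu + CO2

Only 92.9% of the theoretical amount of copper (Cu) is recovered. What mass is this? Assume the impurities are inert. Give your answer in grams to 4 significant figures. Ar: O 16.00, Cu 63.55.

277.3 g

Pure CuO available = 576.6 g × 0.648 = 373.64 g.
M(CuO) = 63.55 + 16.00 = 79.55 g/mol.
M(Cu) = 63.55 g/mol.
n(CuO) = 373.64 g / 79.55 g/mol = 4.6969 mol.
From the equation the CuO:Cu mole ratio is 1:1, so n(Cu) = 4.6969 × 1/1 = 4.6969 mol.
Mass of Cu = 4.6969 mol × 63.55 g/mol = 298.49 g.
Actual mass collected = 298.49 g × 0.929 = 277.29 g.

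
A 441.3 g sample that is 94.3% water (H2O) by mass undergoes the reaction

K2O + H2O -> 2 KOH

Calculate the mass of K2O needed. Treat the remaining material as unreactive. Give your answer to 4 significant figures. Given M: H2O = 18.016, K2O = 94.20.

Mass of pure H2O = 441.3 g × 0.943 = 416.15 g.
n(H2O) = 416.15 g / 18.016 g/mol = 23.099 mol.
From the equation the H2O:K2O mole ratio is 1:1, so n(K2O) = 23.099 × 1/1 = 23.099 mol.
Mass of K2O = 23.099 mol × 94.20 g/mol = 2175.9 g.

2176 g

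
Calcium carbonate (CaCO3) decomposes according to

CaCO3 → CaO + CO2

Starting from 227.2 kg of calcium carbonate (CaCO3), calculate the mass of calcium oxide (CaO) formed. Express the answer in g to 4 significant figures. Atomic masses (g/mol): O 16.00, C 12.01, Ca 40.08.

M(CaCO3) = 40.08 + 12.01 + 3(16.00) = 100.09 g/mol.
M(CaO) = 40.08 + 16.00 = 56.08 g/mol.
Convert: 227.2 kg = 227200 g.
n(CaCO3) = 227200 g / 100.09 g/mol = 2270.0 mol.
From the equation the CaCO3:CaO mole ratio is 1:1, so n(CaO) = 2270.0 × 1/1 = 2270.0 mol.
Mass of CaO = 2270.0 mol × 56.08 g/mol = 127300 g.

127300 g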